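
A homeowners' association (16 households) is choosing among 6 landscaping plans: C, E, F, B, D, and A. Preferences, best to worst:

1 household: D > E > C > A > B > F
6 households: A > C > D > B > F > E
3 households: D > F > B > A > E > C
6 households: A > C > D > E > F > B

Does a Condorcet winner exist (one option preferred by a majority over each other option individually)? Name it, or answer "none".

A vs C: 15–1 for A.
A vs E: 15–1 for A.
A vs F: 13–3 for A.
A vs B: 13–3 for A.
A vs D: 12–4 for A.
A beats every other option head-to-head.

A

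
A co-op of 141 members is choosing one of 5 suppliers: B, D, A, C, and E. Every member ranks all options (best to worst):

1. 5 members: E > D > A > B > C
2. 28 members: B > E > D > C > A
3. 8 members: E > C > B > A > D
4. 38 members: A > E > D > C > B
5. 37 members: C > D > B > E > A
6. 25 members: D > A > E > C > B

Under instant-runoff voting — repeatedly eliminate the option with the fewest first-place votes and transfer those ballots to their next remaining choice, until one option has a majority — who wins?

Round 1: B 28, D 25, A 38, C 37, E 13. Eliminate E.
Round 2: B 28, D 30, A 38, C 45. Eliminate B.
Round 3: D 58, A 38, C 45. Eliminate A.
Round 4: D 96, C 45. D has a majority.

D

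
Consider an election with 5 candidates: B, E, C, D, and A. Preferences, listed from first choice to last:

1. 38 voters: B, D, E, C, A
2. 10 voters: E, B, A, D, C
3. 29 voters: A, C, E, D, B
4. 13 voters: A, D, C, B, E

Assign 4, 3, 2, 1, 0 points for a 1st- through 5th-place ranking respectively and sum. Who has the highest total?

B: 38·4 + 10·3 + 29·0 + 13·1 = 195
E: 38·2 + 10·4 + 29·2 + 13·0 = 174
C: 38·1 + 10·0 + 29·3 + 13·2 = 151
D: 38·3 + 10·1 + 29·1 + 13·3 = 192
A: 38·0 + 10·2 + 29·4 + 13·4 = 188
B has the highest Borda score (195).

B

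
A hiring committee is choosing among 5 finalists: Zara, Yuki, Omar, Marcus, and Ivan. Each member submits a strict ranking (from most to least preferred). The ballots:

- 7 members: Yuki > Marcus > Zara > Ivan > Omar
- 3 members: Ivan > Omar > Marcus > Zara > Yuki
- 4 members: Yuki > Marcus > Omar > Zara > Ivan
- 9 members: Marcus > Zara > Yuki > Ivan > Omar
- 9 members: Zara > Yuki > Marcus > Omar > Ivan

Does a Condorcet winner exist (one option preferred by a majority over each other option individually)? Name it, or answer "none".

Checking pairwise contests:
Marcus beats Zara 23–9.
Zara beats Yuki 21–11.
Zara beats Omar 25–7.
Yuki beats Marcus 20–12.
Zara beats Ivan 29–3.
Every option loses at least one head-to-head, so there is no Condorcet winner.

none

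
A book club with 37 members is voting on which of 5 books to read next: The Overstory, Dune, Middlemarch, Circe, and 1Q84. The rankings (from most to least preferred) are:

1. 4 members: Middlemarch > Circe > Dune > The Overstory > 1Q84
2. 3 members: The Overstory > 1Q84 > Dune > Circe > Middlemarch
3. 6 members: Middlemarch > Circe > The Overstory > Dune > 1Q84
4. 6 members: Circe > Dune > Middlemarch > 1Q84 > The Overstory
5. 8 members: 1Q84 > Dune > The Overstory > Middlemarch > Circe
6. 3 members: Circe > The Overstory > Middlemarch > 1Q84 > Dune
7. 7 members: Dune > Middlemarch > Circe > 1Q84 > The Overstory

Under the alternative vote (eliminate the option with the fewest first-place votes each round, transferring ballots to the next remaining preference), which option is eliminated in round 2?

Round 1: The Overstory 3, Dune 7, Middlemarch 10, Circe 9, 1Q84 8. Eliminate The Overstory.
Round 2: Dune 7, Middlemarch 10, Circe 9, 1Q84 11. Eliminate Dune.

Dune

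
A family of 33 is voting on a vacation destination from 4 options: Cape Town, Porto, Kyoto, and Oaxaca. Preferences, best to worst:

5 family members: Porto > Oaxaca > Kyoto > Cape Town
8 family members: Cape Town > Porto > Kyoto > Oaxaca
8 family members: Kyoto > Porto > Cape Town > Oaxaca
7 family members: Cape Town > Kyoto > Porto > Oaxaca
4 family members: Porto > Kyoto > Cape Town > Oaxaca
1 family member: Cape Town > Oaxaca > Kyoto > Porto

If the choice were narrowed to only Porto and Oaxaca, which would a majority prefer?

Porto

Voters preferring Porto to Oaxaca: 32; preferring Oaxaca to Porto: 1.
Porto wins the head-to-head.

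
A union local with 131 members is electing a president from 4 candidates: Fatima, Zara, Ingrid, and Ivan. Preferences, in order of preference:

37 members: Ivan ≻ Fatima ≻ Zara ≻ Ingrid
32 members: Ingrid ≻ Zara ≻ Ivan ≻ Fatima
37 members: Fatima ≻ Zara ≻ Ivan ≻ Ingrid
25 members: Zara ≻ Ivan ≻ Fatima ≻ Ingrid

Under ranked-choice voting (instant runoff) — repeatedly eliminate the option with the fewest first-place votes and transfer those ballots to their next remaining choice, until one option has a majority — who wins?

Round 1: Fatima 37, Zara 25, Ingrid 32, Ivan 37. Eliminate Zara.
Round 2: Fatima 37, Ingrid 32, Ivan 62. Eliminate Ingrid.
Round 3: Fatima 37, Ivan 94. Ivan has a majority.

Ivan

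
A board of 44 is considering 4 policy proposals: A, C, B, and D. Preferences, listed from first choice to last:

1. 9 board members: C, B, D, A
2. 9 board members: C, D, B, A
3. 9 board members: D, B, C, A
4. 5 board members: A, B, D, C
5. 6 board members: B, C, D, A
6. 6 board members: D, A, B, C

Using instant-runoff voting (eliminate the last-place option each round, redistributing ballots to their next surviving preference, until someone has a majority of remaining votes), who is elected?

C

Round 1: A 5, C 18, B 6, D 15. Eliminate A.
Round 2: C 18, B 11, D 15. Eliminate B.
Round 3: C 24, D 20. C has a majority.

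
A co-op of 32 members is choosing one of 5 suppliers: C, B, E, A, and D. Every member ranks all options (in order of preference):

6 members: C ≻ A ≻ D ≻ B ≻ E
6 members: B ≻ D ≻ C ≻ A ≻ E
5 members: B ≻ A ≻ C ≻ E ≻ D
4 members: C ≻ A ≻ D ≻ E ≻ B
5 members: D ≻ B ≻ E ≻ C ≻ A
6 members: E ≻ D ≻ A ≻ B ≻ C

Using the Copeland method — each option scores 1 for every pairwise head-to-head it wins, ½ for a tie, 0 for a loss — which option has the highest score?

C: beats E and A; loses to B and D → score 2.
B: beats C and E; ties A; loses to D → score 2.5.
E: loses to C, B, A, and D → score 0.
A: beats E; ties B; loses to C and D → score 1.5.
D: beats C, B, E, and A → score 4.
D has the best pairwise record.

D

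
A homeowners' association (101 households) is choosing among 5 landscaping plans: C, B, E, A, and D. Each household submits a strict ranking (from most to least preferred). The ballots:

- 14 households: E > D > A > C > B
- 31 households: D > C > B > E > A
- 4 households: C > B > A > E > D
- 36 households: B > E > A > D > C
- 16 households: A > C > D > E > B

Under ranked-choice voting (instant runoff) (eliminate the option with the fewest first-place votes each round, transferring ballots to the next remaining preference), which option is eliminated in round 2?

Round 1: C 4, B 36, E 14, A 16, D 31. Eliminate C.
Round 2: B 40, E 14, A 16, D 31. Eliminate E.

E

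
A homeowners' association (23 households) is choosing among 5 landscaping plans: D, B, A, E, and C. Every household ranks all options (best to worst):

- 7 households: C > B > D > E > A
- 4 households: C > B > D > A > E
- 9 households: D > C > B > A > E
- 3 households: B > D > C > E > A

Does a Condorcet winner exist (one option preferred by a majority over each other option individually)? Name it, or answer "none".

Checking pairwise contests:
B beats D 14–9.
C beats B 20–3.
D beats A 23–0.
D beats E 23–0.
D beats C 12–11.
Every option loses at least one head-to-head, so there is no Condorcet winner.

none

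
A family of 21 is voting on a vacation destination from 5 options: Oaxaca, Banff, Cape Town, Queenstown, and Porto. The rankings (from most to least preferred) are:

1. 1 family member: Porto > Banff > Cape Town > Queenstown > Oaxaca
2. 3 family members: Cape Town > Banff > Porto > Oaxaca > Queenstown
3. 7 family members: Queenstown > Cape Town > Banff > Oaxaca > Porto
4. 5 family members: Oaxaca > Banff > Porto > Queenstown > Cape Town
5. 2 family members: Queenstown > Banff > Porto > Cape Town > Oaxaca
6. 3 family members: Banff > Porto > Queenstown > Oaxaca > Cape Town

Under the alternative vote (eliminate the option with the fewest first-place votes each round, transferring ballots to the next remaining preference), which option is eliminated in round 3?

Round 1: Oaxaca 5, Banff 3, Cape Town 3, Queenstown 9, Porto 1. Eliminate Porto.
Round 2: Oaxaca 5, Banff 4, Cape Town 3, Queenstown 9. Eliminate Cape Town.
Round 3: Oaxaca 5, Banff 7, Queenstown 9. Eliminate Oaxaca.

Oaxaca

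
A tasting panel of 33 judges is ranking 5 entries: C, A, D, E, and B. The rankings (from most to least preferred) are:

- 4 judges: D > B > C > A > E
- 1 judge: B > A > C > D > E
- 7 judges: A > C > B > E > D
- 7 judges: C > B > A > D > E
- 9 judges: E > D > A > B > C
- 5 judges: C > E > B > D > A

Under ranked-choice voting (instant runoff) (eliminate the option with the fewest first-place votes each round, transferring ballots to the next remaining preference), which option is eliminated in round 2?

D

Round 1: C 12, A 7, D 4, E 9, B 1. Eliminate B.
Round 2: C 12, A 8, D 4, E 9. Eliminate D.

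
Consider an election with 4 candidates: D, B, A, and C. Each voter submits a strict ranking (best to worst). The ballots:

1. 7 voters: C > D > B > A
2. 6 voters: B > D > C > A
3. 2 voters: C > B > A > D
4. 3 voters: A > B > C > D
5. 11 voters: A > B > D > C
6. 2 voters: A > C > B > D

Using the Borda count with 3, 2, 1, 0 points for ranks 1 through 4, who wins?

B

D: 7·2 + 6·2 + 2·0 + 3·0 + 11·1 + 2·0 = 37
B: 7·1 + 6·3 + 2·2 + 3·2 + 11·2 + 2·1 = 59
A: 7·0 + 6·0 + 2·1 + 3·3 + 11·3 + 2·3 = 50
C: 7·3 + 6·1 + 2·3 + 3·1 + 11·0 + 2·2 = 40
B has the highest Borda score (59).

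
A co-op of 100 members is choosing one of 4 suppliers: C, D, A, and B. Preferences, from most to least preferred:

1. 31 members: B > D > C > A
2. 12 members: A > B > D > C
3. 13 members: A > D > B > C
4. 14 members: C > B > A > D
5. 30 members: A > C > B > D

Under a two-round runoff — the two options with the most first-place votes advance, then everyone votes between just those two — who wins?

Round 1 first-place votes: C 14, D 0, A 55, B 31.
A and B advance.
Runoff: A is preferred to B by 55 voters; B by 45.
A wins the runoff.

A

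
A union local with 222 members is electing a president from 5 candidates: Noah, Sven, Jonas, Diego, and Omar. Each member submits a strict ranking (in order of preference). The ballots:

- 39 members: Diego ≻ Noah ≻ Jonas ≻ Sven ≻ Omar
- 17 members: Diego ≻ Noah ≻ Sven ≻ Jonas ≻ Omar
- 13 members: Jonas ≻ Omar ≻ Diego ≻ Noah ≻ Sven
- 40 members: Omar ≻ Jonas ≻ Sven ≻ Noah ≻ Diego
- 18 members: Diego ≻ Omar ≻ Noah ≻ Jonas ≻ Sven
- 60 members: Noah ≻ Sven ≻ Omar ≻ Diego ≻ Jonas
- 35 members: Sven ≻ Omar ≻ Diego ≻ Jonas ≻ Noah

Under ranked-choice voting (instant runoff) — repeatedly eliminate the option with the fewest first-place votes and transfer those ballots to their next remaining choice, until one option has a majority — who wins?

Omar

Round 1: Noah 60, Sven 35, Jonas 13, Diego 74, Omar 40. Eliminate Jonas.
Round 2: Noah 60, Sven 35, Diego 74, Omar 53. Eliminate Sven.
Round 3: Noah 60, Diego 74, Omar 88. Eliminate Noah.
Round 4: Diego 74, Omar 148. Omar has a majority.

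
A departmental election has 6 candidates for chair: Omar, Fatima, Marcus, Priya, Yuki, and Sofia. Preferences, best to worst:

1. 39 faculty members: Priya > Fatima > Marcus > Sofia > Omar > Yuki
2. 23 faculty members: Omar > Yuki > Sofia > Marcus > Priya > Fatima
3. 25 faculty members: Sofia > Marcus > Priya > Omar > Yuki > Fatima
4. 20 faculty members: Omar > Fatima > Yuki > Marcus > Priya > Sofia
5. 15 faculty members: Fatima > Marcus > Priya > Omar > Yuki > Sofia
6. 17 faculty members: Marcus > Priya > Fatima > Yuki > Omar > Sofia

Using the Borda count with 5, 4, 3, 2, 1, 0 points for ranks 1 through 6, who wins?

Marcus

Omar: 39·1 + 23·5 + 25·2 + 20·5 + 15·2 + 17·1 = 351
Fatima: 39·4 + 23·0 + 25·0 + 20·4 + 15·5 + 17·3 = 362
Marcus: 39·3 + 23·2 + 25·4 + 20·2 + 15·4 + 17·5 = 448
Priya: 39·5 + 23·1 + 25·3 + 20·1 + 15·3 + 17·4 = 426
Yuki: 39·0 + 23·4 + 25·1 + 20·3 + 15·1 + 17·2 = 226
Sofia: 39·2 + 23·3 + 25·5 + 20·0 + 15·0 + 17·0 = 272
Marcus has the highest Borda score (448).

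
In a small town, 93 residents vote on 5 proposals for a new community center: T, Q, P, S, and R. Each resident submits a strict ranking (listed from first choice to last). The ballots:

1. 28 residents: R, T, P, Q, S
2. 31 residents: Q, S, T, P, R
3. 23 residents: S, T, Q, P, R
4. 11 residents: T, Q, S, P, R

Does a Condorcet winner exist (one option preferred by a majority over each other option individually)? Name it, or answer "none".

Checking pairwise contests:
S beats T 54–39.
T beats Q 62–31.
T beats P 93–0.
Q beats S 70–23.
T beats R 65–28.
Every option loses at least one head-to-head, so there is no Condorcet winner.

none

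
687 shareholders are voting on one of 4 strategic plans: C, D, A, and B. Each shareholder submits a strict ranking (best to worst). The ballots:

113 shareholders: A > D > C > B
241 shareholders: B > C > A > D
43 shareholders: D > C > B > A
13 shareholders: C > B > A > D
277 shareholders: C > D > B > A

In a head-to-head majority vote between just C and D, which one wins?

C

Voters preferring C to D: 531; preferring D to C: 156.
C wins the head-to-head.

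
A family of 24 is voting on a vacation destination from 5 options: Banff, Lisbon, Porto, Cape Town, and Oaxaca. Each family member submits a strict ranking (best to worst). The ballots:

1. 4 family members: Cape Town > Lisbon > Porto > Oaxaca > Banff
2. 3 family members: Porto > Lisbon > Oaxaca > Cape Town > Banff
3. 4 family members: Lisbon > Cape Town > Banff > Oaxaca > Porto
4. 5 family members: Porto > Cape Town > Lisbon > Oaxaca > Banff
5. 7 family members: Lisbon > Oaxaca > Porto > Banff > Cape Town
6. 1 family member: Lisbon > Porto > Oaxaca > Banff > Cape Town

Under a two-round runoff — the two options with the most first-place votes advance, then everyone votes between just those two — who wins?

Lisbon

Round 1 first-place votes: Banff 0, Lisbon 12, Porto 8, Cape Town 4, Oaxaca 0.
Lisbon and Porto advance.
Runoff: Lisbon is preferred to Porto by 16 voters; Porto by 8.
Lisbon wins the runoff.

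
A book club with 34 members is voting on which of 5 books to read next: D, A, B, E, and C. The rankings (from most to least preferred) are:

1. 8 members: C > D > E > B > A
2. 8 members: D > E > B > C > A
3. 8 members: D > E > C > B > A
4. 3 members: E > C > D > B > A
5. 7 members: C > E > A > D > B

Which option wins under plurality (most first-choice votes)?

First-place votes: D 16, A 0, B 0, E 3, C 15.
D has the most first-place votes.

D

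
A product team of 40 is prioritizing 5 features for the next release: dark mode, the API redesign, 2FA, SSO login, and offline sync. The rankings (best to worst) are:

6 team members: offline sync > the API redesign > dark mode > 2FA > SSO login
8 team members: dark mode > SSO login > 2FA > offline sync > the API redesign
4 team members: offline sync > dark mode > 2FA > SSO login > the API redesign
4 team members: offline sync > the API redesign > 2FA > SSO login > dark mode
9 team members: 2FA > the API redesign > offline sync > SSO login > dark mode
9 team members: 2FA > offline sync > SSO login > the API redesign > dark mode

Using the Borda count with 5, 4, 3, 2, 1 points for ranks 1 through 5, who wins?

dark mode: 6·3 + 8·5 + 4·4 + 4·1 + 9·1 + 9·1 = 96
the API redesign: 6·4 + 8·1 + 4·1 + 4·4 + 9·4 + 9·2 = 106
2FA: 6·2 + 8·3 + 4·3 + 4·3 + 9·5 + 9·5 = 150
SSO login: 6·1 + 8·4 + 4·2 + 4·2 + 9·2 + 9·3 = 99
offline sync: 6·5 + 8·2 + 4·5 + 4·5 + 9·3 + 9·4 = 149
2FA has the highest Borda score (150).

2FA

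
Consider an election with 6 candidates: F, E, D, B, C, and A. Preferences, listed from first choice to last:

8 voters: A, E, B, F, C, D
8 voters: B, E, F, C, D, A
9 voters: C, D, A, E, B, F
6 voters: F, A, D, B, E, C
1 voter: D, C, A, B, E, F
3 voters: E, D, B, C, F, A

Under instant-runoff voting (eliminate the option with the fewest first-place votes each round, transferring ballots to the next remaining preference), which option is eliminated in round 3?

F

Round 1: F 6, E 3, D 1, B 8, C 9, A 8. Eliminate D.
Round 2: F 6, E 3, B 8, C 10, A 8. Eliminate E.
Round 3: F 6, B 11, C 10, A 8. Eliminate F.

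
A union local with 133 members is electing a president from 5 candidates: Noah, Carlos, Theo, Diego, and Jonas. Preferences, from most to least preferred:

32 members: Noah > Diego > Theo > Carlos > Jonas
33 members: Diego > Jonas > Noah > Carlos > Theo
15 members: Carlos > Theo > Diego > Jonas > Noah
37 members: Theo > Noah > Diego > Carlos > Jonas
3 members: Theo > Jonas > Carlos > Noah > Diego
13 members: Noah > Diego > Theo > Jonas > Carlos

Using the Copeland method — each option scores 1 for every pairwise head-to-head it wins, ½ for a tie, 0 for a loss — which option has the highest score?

Noah: beats Carlos, Theo, Diego, and Jonas → score 4.
Carlos: beats Jonas; loses to Noah, Theo, and Diego → score 1.
Theo: beats Carlos and Jonas; loses to Noah and Diego → score 2.
Diego: beats Carlos, Theo, and Jonas; loses to Noah → score 3.
Jonas: loses to Noah, Carlos, Theo, and Diego → score 0.
Noah has the best pairwise record.

Noah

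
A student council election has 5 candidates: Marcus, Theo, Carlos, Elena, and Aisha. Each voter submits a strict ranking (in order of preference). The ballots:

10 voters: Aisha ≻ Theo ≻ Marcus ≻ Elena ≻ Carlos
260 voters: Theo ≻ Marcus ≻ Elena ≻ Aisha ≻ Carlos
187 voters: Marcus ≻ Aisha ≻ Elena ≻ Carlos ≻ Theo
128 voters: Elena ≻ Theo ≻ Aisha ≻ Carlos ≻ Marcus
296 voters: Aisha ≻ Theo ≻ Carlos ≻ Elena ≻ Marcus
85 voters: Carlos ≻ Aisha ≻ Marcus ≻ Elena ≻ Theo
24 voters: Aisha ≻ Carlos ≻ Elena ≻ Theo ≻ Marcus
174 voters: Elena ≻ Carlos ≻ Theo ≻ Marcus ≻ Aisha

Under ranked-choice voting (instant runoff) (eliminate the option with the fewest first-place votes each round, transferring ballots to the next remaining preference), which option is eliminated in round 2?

Round 1: Marcus 187, Theo 260, Carlos 85, Elena 302, Aisha 330. Eliminate Carlos.
Round 2: Marcus 187, Theo 260, Elena 302, Aisha 415. Eliminate Marcus.

Marcus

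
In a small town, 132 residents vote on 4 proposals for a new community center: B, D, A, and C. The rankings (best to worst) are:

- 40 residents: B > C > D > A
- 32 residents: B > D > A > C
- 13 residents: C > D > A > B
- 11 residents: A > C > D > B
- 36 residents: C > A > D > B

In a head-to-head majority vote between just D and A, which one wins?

Voters preferring D to A: 85; preferring A to D: 47.
D wins the head-to-head.

D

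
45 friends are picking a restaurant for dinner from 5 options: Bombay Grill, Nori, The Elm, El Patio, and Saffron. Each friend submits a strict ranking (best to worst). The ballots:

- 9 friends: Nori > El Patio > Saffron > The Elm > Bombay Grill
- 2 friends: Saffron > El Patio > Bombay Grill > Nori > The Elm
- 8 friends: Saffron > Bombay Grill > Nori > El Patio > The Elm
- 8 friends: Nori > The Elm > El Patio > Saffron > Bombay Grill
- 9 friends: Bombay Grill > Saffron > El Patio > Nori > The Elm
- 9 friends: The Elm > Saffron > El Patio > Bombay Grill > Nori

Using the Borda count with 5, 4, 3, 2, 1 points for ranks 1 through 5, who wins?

Saffron

Bombay Grill: 9·1 + 2·3 + 8·4 + 8·1 + 9·5 + 9·2 = 118
Nori: 9·5 + 2·2 + 8·3 + 8·5 + 9·2 + 9·1 = 140
The Elm: 9·2 + 2·1 + 8·1 + 8·4 + 9·1 + 9·5 = 114
El Patio: 9·4 + 2·4 + 8·2 + 8·3 + 9·3 + 9·3 = 138
Saffron: 9·3 + 2·5 + 8·5 + 8·2 + 9·4 + 9·4 = 165
Saffron has the highest Borda score (165).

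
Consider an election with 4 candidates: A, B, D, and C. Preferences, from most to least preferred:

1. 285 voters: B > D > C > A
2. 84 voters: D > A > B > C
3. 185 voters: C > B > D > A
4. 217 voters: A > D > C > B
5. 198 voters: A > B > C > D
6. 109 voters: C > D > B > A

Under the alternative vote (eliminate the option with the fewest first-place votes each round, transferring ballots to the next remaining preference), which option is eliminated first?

D

Round 1: A 415, B 285, D 84, C 294. Eliminate D.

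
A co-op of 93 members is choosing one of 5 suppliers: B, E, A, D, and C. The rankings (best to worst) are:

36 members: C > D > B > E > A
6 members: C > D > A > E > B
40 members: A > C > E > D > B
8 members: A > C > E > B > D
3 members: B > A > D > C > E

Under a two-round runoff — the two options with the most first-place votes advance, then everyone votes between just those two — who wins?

A

Round 1 first-place votes: B 3, E 0, A 48, D 0, C 42.
A and C advance.
Runoff: A is preferred to C by 51 voters; C by 42.
A wins the runoff.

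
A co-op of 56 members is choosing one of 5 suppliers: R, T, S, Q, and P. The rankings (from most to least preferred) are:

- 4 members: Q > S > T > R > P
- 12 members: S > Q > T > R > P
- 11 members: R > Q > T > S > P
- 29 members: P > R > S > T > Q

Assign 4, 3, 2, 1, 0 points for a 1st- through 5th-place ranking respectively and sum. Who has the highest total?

R: 4·1 + 12·1 + 11·4 + 29·3 = 147
T: 4·2 + 12·2 + 11·2 + 29·1 = 83
S: 4·3 + 12·4 + 11·1 + 29·2 = 129
Q: 4·4 + 12·3 + 11·3 + 29·0 = 85
P: 4·0 + 12·0 + 11·0 + 29·4 = 116
R has the highest Borda score (147).

R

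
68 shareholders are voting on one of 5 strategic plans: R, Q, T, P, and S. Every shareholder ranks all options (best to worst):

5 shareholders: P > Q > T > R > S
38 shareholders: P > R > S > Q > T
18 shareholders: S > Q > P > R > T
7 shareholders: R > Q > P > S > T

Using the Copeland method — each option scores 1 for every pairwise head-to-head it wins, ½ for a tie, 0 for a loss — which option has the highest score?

R: beats Q, T, and S; loses to P → score 3.
Q: beats T; loses to R, P, and S → score 1.
T: loses to R, Q, P, and S → score 0.
P: beats R, Q, T, and S → score 4.
S: beats Q and T; loses to R and P → score 2.
P has the best pairwise record.

P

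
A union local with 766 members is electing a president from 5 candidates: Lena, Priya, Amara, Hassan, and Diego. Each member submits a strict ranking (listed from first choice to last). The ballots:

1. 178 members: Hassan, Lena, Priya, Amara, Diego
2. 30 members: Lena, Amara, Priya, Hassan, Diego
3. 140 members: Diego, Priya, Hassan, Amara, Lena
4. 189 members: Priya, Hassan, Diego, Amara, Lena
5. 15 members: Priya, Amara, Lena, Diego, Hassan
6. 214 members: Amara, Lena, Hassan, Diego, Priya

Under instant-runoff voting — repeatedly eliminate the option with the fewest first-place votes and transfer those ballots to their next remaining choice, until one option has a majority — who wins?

Round 1: Lena 30, Priya 204, Amara 214, Hassan 178, Diego 140. Eliminate Lena.
Round 2: Priya 204, Amara 244, Hassan 178, Diego 140. Eliminate Diego.
Round 3: Priya 344, Amara 244, Hassan 178. Eliminate Hassan.
Round 4: Priya 522, Amara 244. Priya has a majority.

Priya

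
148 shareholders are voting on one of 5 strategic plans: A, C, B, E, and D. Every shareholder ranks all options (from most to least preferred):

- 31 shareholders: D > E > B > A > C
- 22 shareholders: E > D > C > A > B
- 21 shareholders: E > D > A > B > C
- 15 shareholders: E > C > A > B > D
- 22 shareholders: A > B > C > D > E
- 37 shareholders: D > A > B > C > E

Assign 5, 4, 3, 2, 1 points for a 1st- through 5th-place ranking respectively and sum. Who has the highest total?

A: 31·2 + 22·2 + 21·3 + 15·3 + 22·5 + 37·4 = 472
C: 31·1 + 22·3 + 21·1 + 15·4 + 22·3 + 37·2 = 318
B: 31·3 + 22·1 + 21·2 + 15·2 + 22·4 + 37·3 = 386
E: 31·4 + 22·5 + 21·5 + 15·5 + 22·1 + 37·1 = 473
D: 31·5 + 22·4 + 21·4 + 15·1 + 22·2 + 37·5 = 571
D has the highest Borda score (571).

D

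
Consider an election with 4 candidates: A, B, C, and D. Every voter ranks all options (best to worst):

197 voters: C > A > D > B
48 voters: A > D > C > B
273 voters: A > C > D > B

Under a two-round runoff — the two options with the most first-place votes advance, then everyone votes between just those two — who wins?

Round 1 first-place votes: A 321, B 0, C 197, D 0.
A and C advance.
Runoff: A is preferred to C by 321 voters; C by 197.
A wins the runoff.

A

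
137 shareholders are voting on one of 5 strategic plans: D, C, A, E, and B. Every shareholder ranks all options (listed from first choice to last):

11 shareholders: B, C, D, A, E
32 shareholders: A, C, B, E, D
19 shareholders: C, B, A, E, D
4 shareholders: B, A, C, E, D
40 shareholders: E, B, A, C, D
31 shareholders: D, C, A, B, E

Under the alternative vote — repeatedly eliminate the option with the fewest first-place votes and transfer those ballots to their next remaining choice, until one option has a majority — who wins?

Round 1: D 31, C 19, A 32, E 40, B 15. Eliminate B.
Round 2: D 31, C 30, A 36, E 40. Eliminate C.
Round 3: D 42, A 55, E 40. Eliminate E.
Round 4: D 42, A 95. A has a majority.

A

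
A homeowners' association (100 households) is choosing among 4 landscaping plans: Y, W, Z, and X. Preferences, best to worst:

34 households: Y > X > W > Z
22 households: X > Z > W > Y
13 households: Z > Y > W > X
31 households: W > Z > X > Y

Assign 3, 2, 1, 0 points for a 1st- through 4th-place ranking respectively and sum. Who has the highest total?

Y: 34·3 + 22·0 + 13·2 + 31·0 = 128
W: 34·1 + 22·1 + 13·1 + 31·3 = 162
Z: 34·0 + 22·2 + 13·3 + 31·2 = 145
X: 34·2 + 22·3 + 13·0 + 31·1 = 165
X has the highest Borda score (165).

X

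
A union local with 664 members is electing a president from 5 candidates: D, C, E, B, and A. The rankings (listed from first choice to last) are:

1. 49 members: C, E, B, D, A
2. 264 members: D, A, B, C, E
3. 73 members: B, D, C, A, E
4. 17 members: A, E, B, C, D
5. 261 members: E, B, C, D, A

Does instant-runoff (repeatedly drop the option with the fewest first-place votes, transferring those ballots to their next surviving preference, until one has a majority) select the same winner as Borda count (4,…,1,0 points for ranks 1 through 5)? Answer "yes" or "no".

Instant-runoff — R1 D 264, C 49, E 261, B 73, A 17 (A out); R2 D 264, C 49, E 278, B 73 (C out); R3 D 264, E 327, B 73 (B out); R4 D 337, E 327 (D winner). Winner: D.
Borda — scores: D 1585, C 1145, E 1242, B 1735, A 933. Winner: B.
The two methods disagree.

no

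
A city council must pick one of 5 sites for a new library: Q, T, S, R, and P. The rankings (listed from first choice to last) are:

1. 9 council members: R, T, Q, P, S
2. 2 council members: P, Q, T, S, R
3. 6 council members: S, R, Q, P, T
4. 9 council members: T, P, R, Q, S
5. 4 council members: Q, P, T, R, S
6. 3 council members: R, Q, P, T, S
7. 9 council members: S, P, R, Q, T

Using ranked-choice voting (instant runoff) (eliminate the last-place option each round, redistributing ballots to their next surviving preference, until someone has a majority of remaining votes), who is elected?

Round 1: Q 4, T 9, S 15, R 12, P 2. Eliminate P.
Round 2: Q 6, T 9, S 15, R 12. Eliminate Q.
Round 3: T 15, S 15, R 12. Eliminate R.
Round 4: T 27, S 15. T has a majority.

T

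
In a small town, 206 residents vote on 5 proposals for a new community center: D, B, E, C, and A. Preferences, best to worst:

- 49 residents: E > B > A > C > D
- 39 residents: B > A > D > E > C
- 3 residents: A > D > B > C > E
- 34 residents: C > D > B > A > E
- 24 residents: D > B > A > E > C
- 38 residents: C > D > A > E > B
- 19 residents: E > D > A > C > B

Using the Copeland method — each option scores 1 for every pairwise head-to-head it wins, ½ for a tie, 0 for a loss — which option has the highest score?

D

D: beats B, E, and A; loses to C → score 3.
B: beats C and A; loses to D and E → score 2.
E: beats B and C; loses to D and A → score 2.
C: beats D; loses to B, E, and A → score 1.
A: beats E and C; loses to D and B → score 2.
D has the best pairwise record.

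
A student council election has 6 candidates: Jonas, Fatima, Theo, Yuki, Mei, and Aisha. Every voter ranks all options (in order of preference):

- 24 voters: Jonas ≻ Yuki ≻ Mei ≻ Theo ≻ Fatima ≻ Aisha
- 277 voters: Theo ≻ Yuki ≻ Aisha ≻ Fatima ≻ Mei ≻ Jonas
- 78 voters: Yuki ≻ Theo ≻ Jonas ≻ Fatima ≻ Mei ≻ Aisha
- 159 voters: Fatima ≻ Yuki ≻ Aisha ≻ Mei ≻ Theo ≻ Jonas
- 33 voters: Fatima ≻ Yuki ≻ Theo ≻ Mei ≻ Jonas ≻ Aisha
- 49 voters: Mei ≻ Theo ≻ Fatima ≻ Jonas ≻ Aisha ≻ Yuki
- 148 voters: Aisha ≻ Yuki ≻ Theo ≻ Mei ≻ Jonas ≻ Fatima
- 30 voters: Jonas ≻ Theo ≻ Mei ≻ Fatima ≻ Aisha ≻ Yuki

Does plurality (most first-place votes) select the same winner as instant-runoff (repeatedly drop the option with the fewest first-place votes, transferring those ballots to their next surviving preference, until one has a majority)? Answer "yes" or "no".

yes

Plurality — first-place votes: Jonas 54, Fatima 192, Theo 277, Yuki 78, Mei 49, Aisha 148. Winner: Theo.
Instant-runoff — R1 Jonas 54, Fatima 192, Theo 277, Yuki 78, Mei 49, Aisha 148 (Mei out); R2 Jonas 54, Fatima 192, Theo 326, Yuki 78, Aisha 148 (Jonas out); R3 Fatima 192, Theo 356, Yuki 102, Aisha 148 (Yuki out); R4 Fatima 192, Theo 458, Aisha 148 (Theo winner). Winner: Theo.
The two methods agree.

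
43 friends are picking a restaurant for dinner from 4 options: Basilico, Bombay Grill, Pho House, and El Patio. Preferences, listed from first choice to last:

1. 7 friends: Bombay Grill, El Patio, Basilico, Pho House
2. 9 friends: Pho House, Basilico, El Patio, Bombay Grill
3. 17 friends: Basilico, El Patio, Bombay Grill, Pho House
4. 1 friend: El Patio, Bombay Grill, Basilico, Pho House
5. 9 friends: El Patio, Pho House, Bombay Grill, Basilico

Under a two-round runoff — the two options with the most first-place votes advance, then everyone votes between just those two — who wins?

Round 1 first-place votes: Basilico 17, Bombay Grill 7, Pho House 9, El Patio 10.
Basilico and El Patio advance.
Runoff: Basilico is preferred to El Patio by 26 voters; El Patio by 17.
Basilico wins the runoff.

Basilico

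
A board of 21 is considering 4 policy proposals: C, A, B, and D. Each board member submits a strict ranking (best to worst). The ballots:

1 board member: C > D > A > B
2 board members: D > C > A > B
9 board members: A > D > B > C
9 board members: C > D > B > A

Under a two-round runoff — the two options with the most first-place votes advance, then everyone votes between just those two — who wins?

Round 1 first-place votes: C 10, A 9, B 0, D 2.
C and A advance.
Runoff: C is preferred to A by 12 voters; A by 9.
C wins the runoff.

C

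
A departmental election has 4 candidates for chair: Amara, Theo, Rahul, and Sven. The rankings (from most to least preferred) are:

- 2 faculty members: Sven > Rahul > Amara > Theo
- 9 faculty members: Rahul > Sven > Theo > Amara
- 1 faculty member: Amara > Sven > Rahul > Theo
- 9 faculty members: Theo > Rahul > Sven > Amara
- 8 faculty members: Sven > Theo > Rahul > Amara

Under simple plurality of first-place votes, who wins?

Sven

First-place votes: Amara 1, Theo 9, Rahul 9, Sven 10.
Sven has the most first-place votes.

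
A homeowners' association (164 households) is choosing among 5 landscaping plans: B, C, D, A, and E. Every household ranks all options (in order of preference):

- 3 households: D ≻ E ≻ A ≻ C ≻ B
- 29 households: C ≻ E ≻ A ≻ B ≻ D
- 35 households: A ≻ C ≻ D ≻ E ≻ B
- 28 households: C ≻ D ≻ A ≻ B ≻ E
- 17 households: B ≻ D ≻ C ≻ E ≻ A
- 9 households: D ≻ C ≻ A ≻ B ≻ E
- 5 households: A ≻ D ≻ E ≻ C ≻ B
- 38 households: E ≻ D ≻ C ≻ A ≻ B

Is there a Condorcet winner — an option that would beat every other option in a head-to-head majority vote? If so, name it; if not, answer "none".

C vs B: 147–17 for C.
C vs D: 92–72 for C.
C vs A: 121–43 for C.
C vs E: 118–46 for C.
C beats every other option head-to-head.

C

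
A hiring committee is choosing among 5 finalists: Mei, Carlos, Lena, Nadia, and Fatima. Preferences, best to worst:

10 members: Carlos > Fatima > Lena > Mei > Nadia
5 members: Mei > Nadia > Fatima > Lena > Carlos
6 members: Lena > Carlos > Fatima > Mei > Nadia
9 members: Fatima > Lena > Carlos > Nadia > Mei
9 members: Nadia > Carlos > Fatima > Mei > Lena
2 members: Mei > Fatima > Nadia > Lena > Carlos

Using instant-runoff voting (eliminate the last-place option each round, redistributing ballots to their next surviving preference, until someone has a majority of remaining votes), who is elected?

Carlos

Round 1: Mei 7, Carlos 10, Lena 6, Nadia 9, Fatima 9. Eliminate Lena.
Round 2: Mei 7, Carlos 16, Nadia 9, Fatima 9. Eliminate Mei.
Round 3: Carlos 16, Nadia 14, Fatima 11. Eliminate Fatima.
Round 4: Carlos 25, Nadia 16. Carlos has a majority.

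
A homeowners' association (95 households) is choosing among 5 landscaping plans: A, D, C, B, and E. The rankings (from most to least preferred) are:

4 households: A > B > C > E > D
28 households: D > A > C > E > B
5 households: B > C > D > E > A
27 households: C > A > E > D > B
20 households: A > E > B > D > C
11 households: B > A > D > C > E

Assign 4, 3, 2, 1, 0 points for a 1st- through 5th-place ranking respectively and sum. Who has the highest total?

A: 4·4 + 28·3 + 5·0 + 27·3 + 20·4 + 11·3 = 294
D: 4·0 + 28·4 + 5·2 + 27·1 + 20·1 + 11·2 = 191
C: 4·2 + 28·2 + 5·3 + 27·4 + 20·0 + 11·1 = 198
B: 4·3 + 28·0 + 5·4 + 27·0 + 20·2 + 11·4 = 116
E: 4·1 + 28·1 + 5·1 + 27·2 + 20·3 + 11·0 = 151
A has the highest Borda score (294).

A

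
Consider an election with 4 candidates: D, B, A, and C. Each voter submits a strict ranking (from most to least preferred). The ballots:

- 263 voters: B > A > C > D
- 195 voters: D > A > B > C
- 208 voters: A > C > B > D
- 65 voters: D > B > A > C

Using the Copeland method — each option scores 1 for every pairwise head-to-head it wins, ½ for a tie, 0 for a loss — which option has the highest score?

D: loses to B, A, and C → score 0.
B: beats D and C; loses to A → score 2.
A: beats D, B, and C → score 3.
C: beats D; loses to B and A → score 1.
A has the best pairwise record.

A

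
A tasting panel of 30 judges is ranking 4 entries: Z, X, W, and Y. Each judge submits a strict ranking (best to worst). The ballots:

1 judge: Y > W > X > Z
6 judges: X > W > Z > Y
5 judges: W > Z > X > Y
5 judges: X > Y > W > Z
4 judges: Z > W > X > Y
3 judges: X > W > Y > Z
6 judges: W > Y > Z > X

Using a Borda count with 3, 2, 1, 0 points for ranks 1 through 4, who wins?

Z: 1·0 + 6·1 + 5·2 + 5·0 + 4·3 + 3·0 + 6·1 = 34
X: 1·1 + 6·3 + 5·1 + 5·3 + 4·1 + 3·3 + 6·0 = 52
W: 1·2 + 6·2 + 5·3 + 5·1 + 4·2 + 3·2 + 6·3 = 66
Y: 1·3 + 6·0 + 5·0 + 5·2 + 4·0 + 3·1 + 6·2 = 28
W has the highest Borda score (66).

W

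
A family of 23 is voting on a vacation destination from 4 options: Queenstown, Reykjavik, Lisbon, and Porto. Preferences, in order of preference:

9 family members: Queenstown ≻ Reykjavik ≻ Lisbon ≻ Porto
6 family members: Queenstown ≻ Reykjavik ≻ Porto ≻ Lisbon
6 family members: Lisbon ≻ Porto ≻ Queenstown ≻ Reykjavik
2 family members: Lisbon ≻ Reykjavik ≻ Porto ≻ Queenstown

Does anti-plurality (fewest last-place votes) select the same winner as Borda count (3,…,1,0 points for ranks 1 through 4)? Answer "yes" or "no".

Anti-plurality — last-place votes: Queenstown 2, Reykjavik 6, Lisbon 6, Porto 9. Winner: Queenstown.
Borda — scores: Queenstown 51, Reykjavik 34, Lisbon 33, Porto 20. Winner: Queenstown.
The two methods agree.

yes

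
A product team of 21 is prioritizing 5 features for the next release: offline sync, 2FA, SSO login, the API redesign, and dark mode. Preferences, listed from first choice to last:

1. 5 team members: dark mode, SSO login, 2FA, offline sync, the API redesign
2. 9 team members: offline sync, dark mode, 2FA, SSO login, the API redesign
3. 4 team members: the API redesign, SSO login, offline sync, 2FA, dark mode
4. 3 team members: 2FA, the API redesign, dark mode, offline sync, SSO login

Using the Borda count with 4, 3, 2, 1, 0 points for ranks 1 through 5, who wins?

offline sync: 5·1 + 9·4 + 4·2 + 3·1 = 52
2FA: 5·2 + 9·2 + 4·1 + 3·4 = 44
SSO login: 5·3 + 9·1 + 4·3 + 3·0 = 36
the API redesign: 5·0 + 9·0 + 4·4 + 3·3 = 25
dark mode: 5·4 + 9·3 + 4·0 + 3·2 = 53
dark mode has the highest Borda score (53).

dark mode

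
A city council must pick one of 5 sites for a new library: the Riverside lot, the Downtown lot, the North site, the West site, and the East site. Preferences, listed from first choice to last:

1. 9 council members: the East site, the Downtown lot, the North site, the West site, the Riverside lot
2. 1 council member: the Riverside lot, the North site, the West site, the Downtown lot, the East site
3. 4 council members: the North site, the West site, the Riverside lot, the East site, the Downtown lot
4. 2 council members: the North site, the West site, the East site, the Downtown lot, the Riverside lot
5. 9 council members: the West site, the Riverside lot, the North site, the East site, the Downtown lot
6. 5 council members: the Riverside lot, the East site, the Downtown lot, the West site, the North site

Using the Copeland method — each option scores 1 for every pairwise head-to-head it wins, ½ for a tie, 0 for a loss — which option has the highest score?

the North site

the Riverside lot: beats the Downtown lot and the East site; ties the North site; loses to the West site → score 2.5.
the Downtown lot: loses to the Riverside lot, the North site, the West site, and the East site → score 0.
the North site: beats the Downtown lot, the West site, and the East site; ties the Riverside lot → score 3.5.
the West site: beats the Riverside lot, the Downtown lot, and the East site; loses to the North site → score 3.
the East site: beats the Downtown lot; loses to the Riverside lot, the North site, and the West site → score 1.
the North site has the best pairwise record.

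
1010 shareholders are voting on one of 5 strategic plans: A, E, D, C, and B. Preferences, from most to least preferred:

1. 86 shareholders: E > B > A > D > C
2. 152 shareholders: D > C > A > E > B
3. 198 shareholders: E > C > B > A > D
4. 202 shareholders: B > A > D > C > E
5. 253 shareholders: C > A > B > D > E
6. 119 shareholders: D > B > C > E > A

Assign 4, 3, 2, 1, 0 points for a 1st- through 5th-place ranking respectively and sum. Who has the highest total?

A: 86·2 + 152·2 + 198·1 + 202·3 + 253·3 + 119·0 = 2039
E: 86·4 + 152·1 + 198·4 + 202·0 + 253·0 + 119·1 = 1407
D: 86·1 + 152·4 + 198·0 + 202·2 + 253·1 + 119·4 = 1827
C: 86·0 + 152·3 + 198·3 + 202·1 + 253·4 + 119·2 = 2502
B: 86·3 + 152·0 + 198·2 + 202·4 + 253·2 + 119·3 = 2325
C has the highest Borda score (2502).

C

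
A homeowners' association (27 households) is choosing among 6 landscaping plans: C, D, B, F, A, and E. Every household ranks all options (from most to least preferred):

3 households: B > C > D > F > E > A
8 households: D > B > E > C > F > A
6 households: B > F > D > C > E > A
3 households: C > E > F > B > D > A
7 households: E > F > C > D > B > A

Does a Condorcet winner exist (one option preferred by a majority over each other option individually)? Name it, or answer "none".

none

Checking pairwise contests:
D beats C 14–13.
F beats D 16–11.
D beats B 15–12.
C beats F 14–13.
C beats A 27–0.
D beats E 17–10.
Every option loses at least one head-to-head, so there is no Condorcet winner.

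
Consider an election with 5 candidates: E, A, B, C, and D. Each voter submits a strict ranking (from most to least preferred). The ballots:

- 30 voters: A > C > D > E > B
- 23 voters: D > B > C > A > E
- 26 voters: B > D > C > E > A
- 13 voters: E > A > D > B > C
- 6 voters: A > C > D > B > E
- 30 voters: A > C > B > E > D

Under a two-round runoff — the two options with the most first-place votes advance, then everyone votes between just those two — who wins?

A

Round 1 first-place votes: E 13, A 66, B 26, C 0, D 23.
A and B advance.
Runoff: A is preferred to B by 79 voters; B by 49.
A wins the runoff.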